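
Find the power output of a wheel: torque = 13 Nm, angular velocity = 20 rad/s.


Given: tau = 13 Nm, omega = 20 rad/s
Using P = tau * omega
P = 13 * 20
P = 260 W

260 W


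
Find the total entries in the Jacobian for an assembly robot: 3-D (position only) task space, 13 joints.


Given: task space dimension = 3, joints = 13
Jacobian is a 3 x 13 matrix
Total entries = rows * columns
Total = 3 * 13
Total = 39

39


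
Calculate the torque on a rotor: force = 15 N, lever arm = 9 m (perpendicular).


Given: F = 15 N, r = 9 m, angle = 90 deg (perpendicular)
Using tau = F * r * sin(90)
sin(90) = 1
tau = 15 * 9 * 1
tau = 135 Nm

135 Nm


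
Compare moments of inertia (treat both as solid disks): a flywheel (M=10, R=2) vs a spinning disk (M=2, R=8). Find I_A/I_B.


Given: M1=10 kg, R1=2 m, M2=2 kg, R2=8 m
For a disk: I = (1/2)*M*R^2, so I_A/I_B = (M1*R1^2)/(M2*R2^2)
M1*R1^2 = 10*4 = 40
M2*R2^2 = 2*64 = 128
I_A/I_B = 40/128 = 5/16

5/16


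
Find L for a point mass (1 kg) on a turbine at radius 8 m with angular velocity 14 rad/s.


Given: m = 1 kg, r = 8 m, omega = 14 rad/s
For a point mass: I = m*r^2
I = 1*8^2 = 1*64 = 64
L = I*omega = 64*14
L = 896 kg*m^2/s

896 kg*m^2/s


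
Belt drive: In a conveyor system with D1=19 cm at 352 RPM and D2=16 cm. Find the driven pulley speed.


Given: D1 = 19 cm, w1 = 352 RPM, D2 = 16 cm
Using D1*w1 = D2*w2
w2 = D1*w1 / D2
w2 = 19*352 / 16
w2 = 6688 / 16
w2 = 418 RPM

418 RPM


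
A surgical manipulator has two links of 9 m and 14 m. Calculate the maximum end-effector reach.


Given: L1 = 9 m, L2 = 14 m
For a 2-link planar arm, max reach = L1 + L2 (fully extended)
Max reach = 9 + 14
Max reach = 23 m

23 m


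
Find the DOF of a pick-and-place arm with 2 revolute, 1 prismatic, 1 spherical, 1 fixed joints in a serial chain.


Given: serial robot with 2 revolute, 1 prismatic, 1 spherical, 1 fixed joints
DOF contribution per joint type: revolute=1, prismatic=1, spherical=3, fixed=0
DOF = 2*1 + 1*1 + 1*3 + 1*0
DOF = 6

6


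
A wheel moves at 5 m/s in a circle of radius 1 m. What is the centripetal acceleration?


Given: v = 5 m/s, r = 1 m
Using a_c = v^2 / r
a_c = 5^2 / 1
a_c = 25 / 1
a_c = 25 m/s^2

25 m/s^2


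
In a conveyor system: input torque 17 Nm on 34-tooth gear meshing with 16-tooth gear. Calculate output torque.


Given: N1 = 34, N2 = 16, T1 = 17 Nm
Using T2/T1 = N2/N1
T2 = T1 * N2 / N1
T2 = 17 * 16 / 34
T2 = 272 / 34
T2 = 8 Nm

8 Nm


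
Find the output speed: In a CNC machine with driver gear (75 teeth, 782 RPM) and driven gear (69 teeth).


Given: N1 = 75 teeth, w1 = 782 RPM, N2 = 69 teeth
Using N1*w1 = N2*w2
w2 = N1*w1 / N2
w2 = 75*782 / 69
w2 = 58650 / 69
w2 = 850 RPM

850 RPM


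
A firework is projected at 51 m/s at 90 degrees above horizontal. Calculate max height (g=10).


Given: v0 = 51 m/s, theta = 90 deg, g = 10 m/s^2
sin^2(90) = 1
Using H = v0^2 * sin^2(theta) / (2*g)
H = 51^2 * 1 / (2*10)
H = 2601 * 1 / 20
H = 2601 / 20
H = 2601/20 m

2601/20 m


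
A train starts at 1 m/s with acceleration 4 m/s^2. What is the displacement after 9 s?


Given: v0 = 1 m/s, a = 4 m/s^2, t = 9 s
Using s = v0*t + (1/2)*a*t^2
s = 1*9 + (1/2)*4*9^2
s = 9 + (1/2)*324
s = 9 + 162
s = 171

171 m


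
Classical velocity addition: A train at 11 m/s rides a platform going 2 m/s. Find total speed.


Given: object velocity = 11 m/s, platform velocity = 2 m/s (same direction)
Using classical velocity addition: v_total = v_object + v_platform
v_total = 11 + 2
v_total = 13 m/s

13 m/s


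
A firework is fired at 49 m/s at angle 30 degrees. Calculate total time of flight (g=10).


Given: v0 = 49 m/s, theta = 30 deg, g = 10 m/s^2
sin(30) = 1/2
Using T = 2*v0*sin(theta) / g
T = 2*49*1/2 / 10
T = 49 / 10
T = 49/10 s

49/10 s


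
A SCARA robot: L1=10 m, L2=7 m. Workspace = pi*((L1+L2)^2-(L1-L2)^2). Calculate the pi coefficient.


Given: L1 = 10, L2 = 7
(L1+L2)^2 = (17)^2 = 289
(L1-L2)^2 = (3)^2 = 9
Difference = 289 - 9 = 280
This equals 4*L1*L2 = 4*10*7 = 280
Workspace area = 280*pi

280


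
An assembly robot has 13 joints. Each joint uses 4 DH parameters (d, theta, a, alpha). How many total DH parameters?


Given: 13 joints, 4 DH parameters per joint (d, theta, a, alpha)
Total DH parameters = number_of_joints * 4
Total = 13 * 4
Total = 52

52


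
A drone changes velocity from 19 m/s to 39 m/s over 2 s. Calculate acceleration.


Given: initial velocity v0 = 19 m/s, final velocity v = 39 m/s, time t = 2 s
Using a = (v - v0) / t
a = (39 - 19) / 2
a = 20 / 2
a = 10 m/s^2

10 m/s^2


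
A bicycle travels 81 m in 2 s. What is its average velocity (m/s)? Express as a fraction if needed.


Given: distance d = 81 m, time t = 2 s
Using v = d / t
v = 81 / 2
v = 81/2 m/s

81/2 m/s


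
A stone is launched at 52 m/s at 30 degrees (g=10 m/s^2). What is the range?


Given: v0 = 52 m/s, theta = 30 deg, g = 10 m/s^2
sin(2*30) = sin(60) = sqrt(3)/2
Using R = v0^2 * sin(2*theta) / g
R = 52^2 * (sqrt(3)/2) / 10
R = 2704 * sqrt(3) / 20
R = 676/5*sqrt(3) m

676/5*sqrt(3) m


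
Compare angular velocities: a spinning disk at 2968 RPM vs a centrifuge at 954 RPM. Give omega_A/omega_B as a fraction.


Given: RPM_A = 2968, RPM_B = 954
omega = 2*pi*RPM/60, so omega_A/omega_B = RPM_A / RPM_B
omega_A/omega_B = 2968 / 954
omega_A/omega_B = 28/9

28/9


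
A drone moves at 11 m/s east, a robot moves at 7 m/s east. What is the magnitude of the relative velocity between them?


Given: v_A = 11 m/s east, v_B = 7 m/s east
Both move in the same direction; relative speed = |v_A - v_B|
|11 - 7| = |4|
= 4 m/s

4 m/s


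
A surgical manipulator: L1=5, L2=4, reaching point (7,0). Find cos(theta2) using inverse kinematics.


Given: L1 = 5, L2 = 4, target (x, y) = (7, 0)
Using cos(theta2) = (x^2 + y^2 - L1^2 - L2^2) / (2*L1*L2)
x^2 + y^2 = 7^2 + 0 = 49
L1^2 + L2^2 = 25 + 16 = 41
Numerator = 49 - 41 = 8
Denominator = 2*5*4 = 40
cos(theta2) = 8/40 = 1/5

1/5


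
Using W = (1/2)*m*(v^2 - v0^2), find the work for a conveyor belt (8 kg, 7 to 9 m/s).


Given: m = 8 kg, v0 = 7 m/s, v = 9 m/s
Using W = (1/2)*m*(v^2 - v0^2)
v^2 = 9^2 = 81
v0^2 = 7^2 = 49
v^2 - v0^2 = 81 - 49 = 32
W = (1/2)*8*32 = 128 J

128 J


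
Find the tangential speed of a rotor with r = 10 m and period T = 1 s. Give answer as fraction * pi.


Given: radius r = 10 m, period T = 1 s
Using v = 2*pi*r / T
v = 2*pi*10 / 1
v = 20*pi / 1
v = 20*pi m/s

20*pi m/s


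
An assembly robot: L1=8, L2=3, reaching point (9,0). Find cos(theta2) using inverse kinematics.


Given: L1 = 8, L2 = 3, target (x, y) = (9, 0)
Using cos(theta2) = (x^2 + y^2 - L1^2 - L2^2) / (2*L1*L2)
x^2 + y^2 = 9^2 + 0 = 81
L1^2 + L2^2 = 64 + 9 = 73
Numerator = 81 - 73 = 8
Denominator = 2*8*3 = 48
cos(theta2) = 8/48 = 1/6

1/6


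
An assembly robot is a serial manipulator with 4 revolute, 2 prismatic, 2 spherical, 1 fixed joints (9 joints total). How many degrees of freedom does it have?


Given: serial robot with 4 revolute, 2 prismatic, 2 spherical, 1 fixed joints
DOF contribution per joint type: revolute=1, prismatic=1, spherical=3, fixed=0
DOF = 4*1 + 2*1 + 2*3 + 1*0
DOF = 12

12


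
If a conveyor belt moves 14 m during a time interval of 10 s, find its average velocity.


Given: distance d = 14 m, time t = 10 s
Using v = d / t
v = 14 / 10
v = 7/5 m/s

7/5 m/s


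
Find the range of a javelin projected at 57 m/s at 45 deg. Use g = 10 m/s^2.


Given: v0 = 57 m/s, theta = 45 deg, g = 10 m/s^2
sin(2*45) = sin(90) = 1
Using R = v0^2 * sin(2*theta) / g
R = 57^2 * 1 / 10
R = 3249 / 10
R = 3249/10 m

3249/10 m


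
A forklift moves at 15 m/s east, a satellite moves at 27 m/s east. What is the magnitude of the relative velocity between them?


Given: v_A = 15 m/s east, v_B = 27 m/s east
Both move in the same direction; relative speed = |v_A - v_B|
|15 - 27| = |-12|
= 12 m/s

12 m/s


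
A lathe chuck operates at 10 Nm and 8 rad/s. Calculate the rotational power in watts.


Given: tau = 10 Nm, omega = 8 rad/s
Using P = tau * omega
P = 10 * 8
P = 80 W

80 W


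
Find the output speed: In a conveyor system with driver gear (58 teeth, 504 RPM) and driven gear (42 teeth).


Given: N1 = 58 teeth, w1 = 504 RPM, N2 = 42 teeth
Using N1*w1 = N2*w2
w2 = N1*w1 / N2
w2 = 58*504 / 42
w2 = 29232 / 42
w2 = 696 RPM

696 RPM


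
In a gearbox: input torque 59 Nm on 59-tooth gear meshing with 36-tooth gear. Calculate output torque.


Given: N1 = 59, N2 = 36, T1 = 59 Nm
Using T2/T1 = N2/N1
T2 = T1 * N2 / N1
T2 = 59 * 36 / 59
T2 = 2124 / 59
T2 = 36 Nm

36 Nm


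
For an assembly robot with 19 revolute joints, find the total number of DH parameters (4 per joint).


Given: 19 joints, 4 DH parameters per joint (d, theta, a, alpha)
Total DH parameters = number_of_joints * 4
Total = 19 * 4
Total = 76

76


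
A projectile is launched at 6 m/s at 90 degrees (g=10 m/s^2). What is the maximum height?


Given: v0 = 6 m/s, theta = 90 deg, g = 10 m/s^2
sin^2(90) = 1
Using H = v0^2 * sin^2(theta) / (2*g)
H = 6^2 * 1 / (2*10)
H = 36 * 1 / 20
H = 36 / 20
H = 9/5 m

9/5 m


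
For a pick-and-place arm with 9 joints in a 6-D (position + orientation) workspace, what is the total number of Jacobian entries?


Given: task space dimension = 6, joints = 9
Jacobian is a 6 x 9 matrix
Total entries = rows * columns
Total = 6 * 9
Total = 54

54


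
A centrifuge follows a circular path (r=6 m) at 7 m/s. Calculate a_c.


Given: v = 7 m/s, r = 6 m
Using a_c = v^2 / r
a_c = 7^2 / 6
a_c = 49 / 6
a_c = 49/6 m/s^2

49/6 m/s^2


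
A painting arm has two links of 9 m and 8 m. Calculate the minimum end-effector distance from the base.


Given: L1 = 9 m, L2 = 8 m
For a 2-link planar arm, min reach = |L1 - L2| (second link folded back)
Min reach = |9 - 8|
Min reach = 1 m

1 m


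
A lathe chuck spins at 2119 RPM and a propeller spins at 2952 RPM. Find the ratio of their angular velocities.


Given: RPM_A = 2119, RPM_B = 2952
omega = 2*pi*RPM/60, so omega_A/omega_B = RPM_A / RPM_B
omega_A/omega_B = 2119 / 2952
omega_A/omega_B = 2119/2952

2119/2952


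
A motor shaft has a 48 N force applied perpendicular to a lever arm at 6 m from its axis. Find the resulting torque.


Given: F = 48 N, r = 6 m, angle = 90 deg (perpendicular)
Using tau = F * r * sin(90)
sin(90) = 1
tau = 48 * 6 * 1
tau = 288 Nm

288 Nm


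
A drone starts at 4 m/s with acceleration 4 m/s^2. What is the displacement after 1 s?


Given: v0 = 4 m/s, a = 4 m/s^2, t = 1 s
Using s = v0*t + (1/2)*a*t^2
s = 4*1 + (1/2)*4*1^2
s = 4 + (1/2)*4
s = 4 + 2
s = 6

6 m


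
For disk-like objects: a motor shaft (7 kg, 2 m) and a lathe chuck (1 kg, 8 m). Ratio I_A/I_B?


Given: M1=7 kg, R1=2 m, M2=1 kg, R2=8 m
For a disk: I = (1/2)*M*R^2, so I_A/I_B = (M1*R1^2)/(M2*R2^2)
M1*R1^2 = 7*4 = 28
M2*R2^2 = 1*64 = 64
I_A/I_B = 28/64 = 7/16

7/16


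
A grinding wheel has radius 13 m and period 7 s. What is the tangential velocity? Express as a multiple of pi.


Given: radius r = 13 m, period T = 7 s
Using v = 2*pi*r / T
v = 2*pi*13 / 7
v = 26*pi / 7
v = 26/7*pi m/s

26/7*pi m/s


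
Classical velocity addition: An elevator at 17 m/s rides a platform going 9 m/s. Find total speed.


Given: object velocity = 17 m/s, platform velocity = 9 m/s (same direction)
Using classical velocity addition: v_total = v_object + v_platform
v_total = 17 + 9
v_total = 26 m/s

26 m/s


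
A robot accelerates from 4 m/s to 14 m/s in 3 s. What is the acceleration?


Given: initial velocity v0 = 4 m/s, final velocity v = 14 m/s, time t = 3 s
Using a = (v - v0) / t
a = (14 - 4) / 3
a = 10 / 3
a = 10/3 m/s^2

10/3 m/s^2


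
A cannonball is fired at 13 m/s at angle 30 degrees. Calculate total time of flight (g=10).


Given: v0 = 13 m/s, theta = 30 deg, g = 10 m/s^2
sin(30) = 1/2
Using T = 2*v0*sin(theta) / g
T = 2*13*1/2 / 10
T = 13 / 10
T = 13/10 s

13/10 s


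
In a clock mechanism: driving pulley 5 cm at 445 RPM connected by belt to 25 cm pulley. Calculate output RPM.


Given: D1 = 5 cm, w1 = 445 RPM, D2 = 25 cm
Using D1*w1 = D2*w2
w2 = D1*w1 / D2
w2 = 5*445 / 25
w2 = 2225 / 25
w2 = 89 RPM

89 RPM


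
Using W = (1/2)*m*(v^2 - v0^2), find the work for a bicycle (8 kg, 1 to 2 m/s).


Given: m = 8 kg, v0 = 1 m/s, v = 2 m/s
Using W = (1/2)*m*(v^2 - v0^2)
v^2 = 2^2 = 4
v0^2 = 1^2 = 1
v^2 - v0^2 = 4 - 1 = 3
W = (1/2)*8*3 = 12 J

12 J


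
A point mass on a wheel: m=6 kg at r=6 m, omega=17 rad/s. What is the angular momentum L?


Given: m = 6 kg, r = 6 m, omega = 17 rad/s
For a point mass: I = m*r^2
I = 6*6^2 = 6*36 = 216
L = I*omega = 216*17
L = 3672 kg*m^2/s

3672 kg*m^2/s


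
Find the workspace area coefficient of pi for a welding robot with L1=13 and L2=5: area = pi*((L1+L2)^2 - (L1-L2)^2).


Given: L1 = 13, L2 = 5
(L1+L2)^2 = (18)^2 = 324
(L1-L2)^2 = (8)^2 = 64
Difference = 324 - 64 = 260
This equals 4*L1*L2 = 4*13*5 = 260
Workspace area = 260*pi

260


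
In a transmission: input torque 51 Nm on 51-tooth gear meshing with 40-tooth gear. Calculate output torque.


Given: N1 = 51, N2 = 40, T1 = 51 Nm
Using T2/T1 = N2/N1
T2 = T1 * N2 / N1
T2 = 51 * 40 / 51
T2 = 2040 / 51
T2 = 40 Nm

40 Nm


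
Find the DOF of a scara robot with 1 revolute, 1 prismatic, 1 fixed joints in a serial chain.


Given: serial robot with 1 revolute, 1 prismatic, 1 fixed joints
DOF contribution per joint type: revolute=1, prismatic=1, spherical=3, fixed=0
DOF = 1*1 + 1*1 + 1*0
DOF = 2

2


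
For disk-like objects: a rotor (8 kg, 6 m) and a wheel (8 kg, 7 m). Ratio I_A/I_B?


Given: M1=8 kg, R1=6 m, M2=8 kg, R2=7 m
For a disk: I = (1/2)*M*R^2, so I_A/I_B = (M1*R1^2)/(M2*R2^2)
M1*R1^2 = 8*36 = 288
M2*R2^2 = 8*49 = 392
I_A/I_B = 288/392 = 36/49

36/49


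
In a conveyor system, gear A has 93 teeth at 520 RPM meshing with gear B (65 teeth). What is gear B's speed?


Given: N1 = 93 teeth, w1 = 520 RPM, N2 = 65 teeth
Using N1*w1 = N2*w2
w2 = N1*w1 / N2
w2 = 93*520 / 65
w2 = 48360 / 65
w2 = 744 RPM

744 RPM


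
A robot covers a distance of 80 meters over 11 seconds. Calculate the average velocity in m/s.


Given: distance d = 80 m, time t = 11 s
Using v = d / t
v = 80 / 11
v = 80/11 m/s

80/11 m/s


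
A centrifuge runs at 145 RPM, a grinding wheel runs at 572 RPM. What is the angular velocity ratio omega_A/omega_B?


Given: RPM_A = 145, RPM_B = 572
omega = 2*pi*RPM/60, so omega_A/omega_B = RPM_A / RPM_B
omega_A/omega_B = 145 / 572
omega_A/omega_B = 145/572

145/572


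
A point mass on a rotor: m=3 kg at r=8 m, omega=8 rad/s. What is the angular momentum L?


Given: m = 3 kg, r = 8 m, omega = 8 rad/s
For a point mass: I = m*r^2
I = 3*8^2 = 3*64 = 192
L = I*omega = 192*8
L = 1536 kg*m^2/s

1536 kg*m^2/s


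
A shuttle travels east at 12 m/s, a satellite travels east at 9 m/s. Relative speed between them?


Given: v_A = 12 m/s east, v_B = 9 m/s east
Both move in the same direction; relative speed = |v_A - v_B|
|12 - 9| = |3|
= 3 m/s

3 m/s


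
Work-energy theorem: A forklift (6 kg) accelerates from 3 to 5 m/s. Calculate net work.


Given: m = 6 kg, v0 = 3 m/s, v = 5 m/s
Using W = (1/2)*m*(v^2 - v0^2)
v^2 = 5^2 = 25
v0^2 = 3^2 = 9
v^2 - v0^2 = 25 - 9 = 16
W = (1/2)*6*16 = 48 J

48 J


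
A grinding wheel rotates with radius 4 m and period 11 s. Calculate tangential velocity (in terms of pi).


Given: radius r = 4 m, period T = 11 s
Using v = 2*pi*r / T
v = 2*pi*4 / 11
v = 8*pi / 11
v = 8/11*pi m/s

8/11*pi m/s


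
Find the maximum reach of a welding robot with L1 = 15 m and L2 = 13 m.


Given: L1 = 15 m, L2 = 13 m
For a 2-link planar arm, max reach = L1 + L2 (fully extended)
Max reach = 15 + 13
Max reach = 28 m

28 m


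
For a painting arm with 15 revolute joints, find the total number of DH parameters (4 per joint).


Given: 15 joints, 4 DH parameters per joint (d, theta, a, alpha)
Total DH parameters = number_of_joints * 4
Total = 15 * 4
Total = 60

60


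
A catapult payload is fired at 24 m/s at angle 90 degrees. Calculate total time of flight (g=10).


Given: v0 = 24 m/s, theta = 90 deg, g = 10 m/s^2
sin(90) = 1
Using T = 2*v0*sin(theta) / g
T = 2*24*1 / 10
T = 48 / 10
T = 24/5 s

24/5 s


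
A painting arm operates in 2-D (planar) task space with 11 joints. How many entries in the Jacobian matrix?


Given: task space dimension = 2, joints = 11
Jacobian is a 2 x 11 matrix
Total entries = rows * columns
Total = 2 * 11
Total = 22

22


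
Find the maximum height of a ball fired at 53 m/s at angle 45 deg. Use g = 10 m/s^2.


Given: v0 = 53 m/s, theta = 45 deg, g = 10 m/s^2
sin^2(45) = 1/2
Using H = v0^2 * sin^2(theta) / (2*g)
H = 53^2 * 1/2 / (2*10)
H = 2809 * 1/2 / 20
H = 2809/2 / 20
H = 2809/40 m

2809/40 m


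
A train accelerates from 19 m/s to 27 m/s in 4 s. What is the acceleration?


Given: initial velocity v0 = 19 m/s, final velocity v = 27 m/s, time t = 4 s
Using a = (v - v0) / t
a = (27 - 19) / 4
a = 8 / 4
a = 2 m/s^2

2 m/s^2


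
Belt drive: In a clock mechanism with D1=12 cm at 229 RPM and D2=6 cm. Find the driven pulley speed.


Given: D1 = 12 cm, w1 = 229 RPM, D2 = 6 cm
Using D1*w1 = D2*w2
w2 = D1*w1 / D2
w2 = 12*229 / 6
w2 = 2748 / 6
w2 = 458 RPM

458 RPM


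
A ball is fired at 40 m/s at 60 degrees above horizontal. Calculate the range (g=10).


Given: v0 = 40 m/s, theta = 60 deg, g = 10 m/s^2
sin(2*60) = sin(120) = sqrt(3)/2
Using R = v0^2 * sin(2*theta) / g
R = 40^2 * (sqrt(3)/2) / 10
R = 1600 * sqrt(3) / 20
R = 80*sqrt(3) m

80*sqrt(3) m


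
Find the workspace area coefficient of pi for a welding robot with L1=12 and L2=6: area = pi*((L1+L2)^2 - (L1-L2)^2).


Given: L1 = 12, L2 = 6
(L1+L2)^2 = (18)^2 = 324
(L1-L2)^2 = (6)^2 = 36
Difference = 324 - 36 = 288
This equals 4*L1*L2 = 4*12*6 = 288
Workspace area = 288*pi

288


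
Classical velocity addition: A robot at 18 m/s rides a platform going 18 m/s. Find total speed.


Given: object velocity = 18 m/s, platform velocity = 18 m/s (same direction)
Using classical velocity addition: v_total = v_object + v_platform
v_total = 18 + 18
v_total = 36 m/s

36 m/s


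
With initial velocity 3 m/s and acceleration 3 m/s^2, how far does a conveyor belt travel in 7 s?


Given: v0 = 3 m/s, a = 3 m/s^2, t = 7 s
Using s = v0*t + (1/2)*a*t^2
s = 3*7 + (1/2)*3*7^2
s = 21 + (1/2)*147
s = 21 + 147/2
s = 189/2

189/2 m


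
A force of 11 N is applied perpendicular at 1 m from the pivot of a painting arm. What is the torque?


Given: F = 11 N, r = 1 m, angle = 90 deg (perpendicular)
Using tau = F * r * sin(90)
sin(90) = 1
tau = 11 * 1 * 1
tau = 11 Nm

11 Nm


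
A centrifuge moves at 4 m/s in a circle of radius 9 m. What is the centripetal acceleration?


Given: v = 4 m/s, r = 9 m
Using a_c = v^2 / r
a_c = 4^2 / 9
a_c = 16 / 9
a_c = 16/9 m/s^2

16/9 m/s^2


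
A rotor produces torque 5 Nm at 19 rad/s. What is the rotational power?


Given: tau = 5 Nm, omega = 19 rad/s
Using P = tau * omega
P = 5 * 19
P = 95 W

95 W


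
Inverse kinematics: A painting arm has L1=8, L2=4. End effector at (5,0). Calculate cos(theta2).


Given: L1 = 8, L2 = 4, target (x, y) = (5, 0)
Using cos(theta2) = (x^2 + y^2 - L1^2 - L2^2) / (2*L1*L2)
x^2 + y^2 = 5^2 + 0 = 25
L1^2 + L2^2 = 64 + 16 = 80
Numerator = 25 - 80 = -55
Denominator = 2*8*4 = 64
cos(theta2) = -55/64 = -55/64

-55/64


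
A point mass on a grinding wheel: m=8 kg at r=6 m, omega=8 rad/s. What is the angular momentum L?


Given: m = 8 kg, r = 6 m, omega = 8 rad/s
For a point mass: I = m*r^2
I = 8*6^2 = 8*36 = 288
L = I*omega = 288*8
L = 2304 kg*m^2/s

2304 kg*m^2/s


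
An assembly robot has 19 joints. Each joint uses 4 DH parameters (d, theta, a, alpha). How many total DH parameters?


Given: 19 joints, 4 DH parameters per joint (d, theta, a, alpha)
Total DH parameters = number_of_joints * 4
Total = 19 * 4
Total = 76

76


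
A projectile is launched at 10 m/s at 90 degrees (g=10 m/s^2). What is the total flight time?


Given: v0 = 10 m/s, theta = 90 deg, g = 10 m/s^2
sin(90) = 1
Using T = 2*v0*sin(theta) / g
T = 2*10*1 / 10
T = 20 / 10
T = 2 s

2 s


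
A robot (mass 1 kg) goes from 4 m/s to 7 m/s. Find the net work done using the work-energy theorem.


Given: m = 1 kg, v0 = 4 m/s, v = 7 m/s
Using W = (1/2)*m*(v^2 - v0^2)
v^2 = 7^2 = 49
v0^2 = 4^2 = 16
v^2 - v0^2 = 49 - 16 = 33
W = (1/2)*1*33 = 33/2 J

33/2 J


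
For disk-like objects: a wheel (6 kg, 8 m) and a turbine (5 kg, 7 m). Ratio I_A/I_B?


Given: M1=6 kg, R1=8 m, M2=5 kg, R2=7 m
For a disk: I = (1/2)*M*R^2, so I_A/I_B = (M1*R1^2)/(M2*R2^2)
M1*R1^2 = 6*64 = 384
M2*R2^2 = 5*49 = 245
I_A/I_B = 384/245 = 384/245

384/245


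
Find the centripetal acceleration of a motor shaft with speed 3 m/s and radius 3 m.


Given: v = 3 m/s, r = 3 m
Using a_c = v^2 / r
a_c = 3^2 / 3
a_c = 9 / 3
a_c = 3 m/s^2

3 m/s^2


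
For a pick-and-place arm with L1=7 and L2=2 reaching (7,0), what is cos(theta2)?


Given: L1 = 7, L2 = 2, target (x, y) = (7, 0)
Using cos(theta2) = (x^2 + y^2 - L1^2 - L2^2) / (2*L1*L2)
x^2 + y^2 = 7^2 + 0 = 49
L1^2 + L2^2 = 49 + 4 = 53
Numerator = 49 - 53 = -4
Denominator = 2*7*2 = 28
cos(theta2) = -4/28 = -1/7

-1/7


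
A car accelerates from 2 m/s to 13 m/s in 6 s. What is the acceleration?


Given: initial velocity v0 = 2 m/s, final velocity v = 13 m/s, time t = 6 s
Using a = (v - v0) / t
a = (13 - 2) / 6
a = 11 / 6
a = 11/6 m/s^2

11/6 m/s^2


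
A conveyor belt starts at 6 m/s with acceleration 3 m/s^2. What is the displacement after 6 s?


Given: v0 = 6 m/s, a = 3 m/s^2, t = 6 s
Using s = v0*t + (1/2)*a*t^2
s = 6*6 + (1/2)*3*6^2
s = 36 + (1/2)*108
s = 36 + 54
s = 90

90 m


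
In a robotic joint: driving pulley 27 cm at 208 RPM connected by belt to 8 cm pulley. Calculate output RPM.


Given: D1 = 27 cm, w1 = 208 RPM, D2 = 8 cm
Using D1*w1 = D2*w2
w2 = D1*w1 / D2
w2 = 27*208 / 8
w2 = 5616 / 8
w2 = 702 RPM

702 RPM


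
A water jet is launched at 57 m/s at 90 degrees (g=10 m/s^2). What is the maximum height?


Given: v0 = 57 m/s, theta = 90 deg, g = 10 m/s^2
sin^2(90) = 1
Using H = v0^2 * sin^2(theta) / (2*g)
H = 57^2 * 1 / (2*10)
H = 3249 * 1 / 20
H = 3249 / 20
H = 3249/20 m

3249/20 m


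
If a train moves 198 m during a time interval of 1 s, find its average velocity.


Given: distance d = 198 m, time t = 1 s
Using v = d / t
v = 198 / 1
v = 198 m/s

198 m/s


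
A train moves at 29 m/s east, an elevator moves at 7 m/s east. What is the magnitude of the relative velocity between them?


Given: v_A = 29 m/s east, v_B = 7 m/s east
Both move in the same direction; relative speed = |v_A - v_B|
|29 - 7| = |22|
= 22 m/s

22 m/s


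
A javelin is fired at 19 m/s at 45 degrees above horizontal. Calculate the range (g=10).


Given: v0 = 19 m/s, theta = 45 deg, g = 10 m/s^2
sin(2*45) = sin(90) = 1
Using R = v0^2 * sin(2*theta) / g
R = 19^2 * 1 / 10
R = 361 / 10
R = 361/10 m

361/10 m


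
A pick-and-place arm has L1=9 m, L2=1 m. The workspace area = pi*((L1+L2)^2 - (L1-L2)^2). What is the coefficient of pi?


Given: L1 = 9, L2 = 1
(L1+L2)^2 = (10)^2 = 100
(L1-L2)^2 = (8)^2 = 64
Difference = 100 - 64 = 36
This equals 4*L1*L2 = 4*9*1 = 36
Workspace area = 36*pi

36


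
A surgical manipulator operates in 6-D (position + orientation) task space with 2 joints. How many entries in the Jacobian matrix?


Given: task space dimension = 6, joints = 2
Jacobian is a 6 x 2 matrix
Total entries = rows * columns
Total = 6 * 2
Total = 12

12


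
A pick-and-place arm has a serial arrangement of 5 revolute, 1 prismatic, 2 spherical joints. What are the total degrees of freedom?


Given: serial robot with 5 revolute, 1 prismatic, 2 spherical joints
DOF contribution per joint type: revolute=1, prismatic=1, spherical=3, fixed=0
DOF = 5*1 + 1*1 + 2*3
DOF = 12

12


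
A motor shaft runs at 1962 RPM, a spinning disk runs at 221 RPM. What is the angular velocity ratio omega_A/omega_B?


Given: RPM_A = 1962, RPM_B = 221
omega = 2*pi*RPM/60, so omega_A/omega_B = RPM_A / RPM_B
omega_A/omega_B = 1962 / 221
omega_A/omega_B = 1962/221

1962/221


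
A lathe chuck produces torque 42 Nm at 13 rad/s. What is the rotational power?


Given: tau = 42 Nm, omega = 13 rad/s
Using P = tau * omega
P = 42 * 13
P = 546 W

546 W


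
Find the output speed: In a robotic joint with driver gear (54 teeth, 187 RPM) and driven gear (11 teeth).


Given: N1 = 54 teeth, w1 = 187 RPM, N2 = 11 teeth
Using N1*w1 = N2*w2
w2 = N1*w1 / N2
w2 = 54*187 / 11
w2 = 10098 / 11
w2 = 918 RPM

918 RPM


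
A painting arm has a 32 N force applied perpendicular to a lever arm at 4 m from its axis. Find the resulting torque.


Given: F = 32 N, r = 4 m, angle = 90 deg (perpendicular)
Using tau = F * r * sin(90)
sin(90) = 1
tau = 32 * 4 * 1
tau = 128 Nm

128 Nm


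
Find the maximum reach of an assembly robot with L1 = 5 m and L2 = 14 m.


Given: L1 = 5 m, L2 = 14 m
For a 2-link planar arm, max reach = L1 + L2 (fully extended)
Max reach = 5 + 14
Max reach = 19 m

19 m


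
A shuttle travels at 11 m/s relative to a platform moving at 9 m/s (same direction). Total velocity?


Given: object velocity = 11 m/s, platform velocity = 9 m/s (same direction)
Using classical velocity addition: v_total = v_object + v_platform
v_total = 11 + 9
v_total = 20 m/s

20 m/s


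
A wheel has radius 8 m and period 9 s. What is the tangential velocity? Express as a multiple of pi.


Given: radius r = 8 m, period T = 9 s
Using v = 2*pi*r / T
v = 2*pi*8 / 9
v = 16*pi / 9
v = 16/9*pi m/s

16/9*pi m/s


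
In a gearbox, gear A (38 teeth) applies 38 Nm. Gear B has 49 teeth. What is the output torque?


Given: N1 = 38, N2 = 49, T1 = 38 Nm
Using T2/T1 = N2/N1
T2 = T1 * N2 / N1
T2 = 38 * 49 / 38
T2 = 1862 / 38
T2 = 49 Nm

49 Nm


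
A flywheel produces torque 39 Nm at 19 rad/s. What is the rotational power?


Given: tau = 39 Nm, omega = 19 rad/s
Using P = tau * omega
P = 39 * 19
P = 741 W

741 W


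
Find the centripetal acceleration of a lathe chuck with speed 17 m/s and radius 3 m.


Given: v = 17 m/s, r = 3 m
Using a_c = v^2 / r
a_c = 17^2 / 3
a_c = 289 / 3
a_c = 289/3 m/s^2

289/3 m/s^2


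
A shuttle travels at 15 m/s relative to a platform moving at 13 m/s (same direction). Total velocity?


Given: object velocity = 15 m/s, platform velocity = 13 m/s (same direction)
Using classical velocity addition: v_total = v_object + v_platform
v_total = 15 + 13
v_total = 28 m/s

28 m/s


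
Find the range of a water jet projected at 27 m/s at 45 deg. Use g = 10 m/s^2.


Given: v0 = 27 m/s, theta = 45 deg, g = 10 m/s^2
sin(2*45) = sin(90) = 1
Using R = v0^2 * sin(2*theta) / g
R = 27^2 * 1 / 10
R = 729 / 10
R = 729/10 m

729/10 m


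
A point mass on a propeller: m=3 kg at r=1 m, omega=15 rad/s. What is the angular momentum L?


Given: m = 3 kg, r = 1 m, omega = 15 rad/s
For a point mass: I = m*r^2
I = 3*1^2 = 3*1 = 3
L = I*omega = 3*15
L = 45 kg*m^2/s

45 kg*m^2/s


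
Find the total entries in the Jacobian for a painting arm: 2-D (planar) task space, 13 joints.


Given: task space dimension = 2, joints = 13
Jacobian is a 2 x 13 matrix
Total entries = rows * columns
Total = 2 * 13
Total = 26

26


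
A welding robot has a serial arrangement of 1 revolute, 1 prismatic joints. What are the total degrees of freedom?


Given: serial robot with 1 revolute, 1 prismatic joints
DOF contribution per joint type: revolute=1, prismatic=1, spherical=3, fixed=0
DOF = 1*1 + 1*1
DOF = 2

2


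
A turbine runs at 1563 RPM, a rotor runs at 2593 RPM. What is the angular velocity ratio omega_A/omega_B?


Given: RPM_A = 1563, RPM_B = 2593
omega = 2*pi*RPM/60, so omega_A/omega_B = RPM_A / RPM_B
omega_A/omega_B = 1563 / 2593
omega_A/omega_B = 1563/2593

1563/2593


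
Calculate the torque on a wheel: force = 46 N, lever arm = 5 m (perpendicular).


Given: F = 46 N, r = 5 m, angle = 90 deg (perpendicular)
Using tau = F * r * sin(90)
sin(90) = 1
tau = 46 * 5 * 1
tau = 230 Nm

230 Nm


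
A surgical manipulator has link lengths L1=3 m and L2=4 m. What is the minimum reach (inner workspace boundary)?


Given: L1 = 3 m, L2 = 4 m
For a 2-link planar arm, min reach = |L1 - L2| (second link folded back)
Min reach = |3 - 4|
Min reach = 1 m

1 m


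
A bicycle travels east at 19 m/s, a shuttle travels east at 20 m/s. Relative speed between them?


Given: v_A = 19 m/s east, v_B = 20 m/s east
Both move in the same direction; relative speed = |v_A - v_B|
|19 - 20| = |-1|
= 1 m/s

1 m/s


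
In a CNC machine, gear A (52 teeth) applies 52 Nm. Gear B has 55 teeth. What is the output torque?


Given: N1 = 52, N2 = 55, T1 = 52 Nm
Using T2/T1 = N2/N1
T2 = T1 * N2 / N1
T2 = 52 * 55 / 52
T2 = 2860 / 52
T2 = 55 Nm

55 Nm


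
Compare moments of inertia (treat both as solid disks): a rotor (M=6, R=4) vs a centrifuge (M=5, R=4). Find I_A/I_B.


Given: M1=6 kg, R1=4 m, M2=5 kg, R2=4 m
For a disk: I = (1/2)*M*R^2, so I_A/I_B = (M1*R1^2)/(M2*R2^2)
M1*R1^2 = 6*16 = 96
M2*R2^2 = 5*16 = 80
I_A/I_B = 96/80 = 6/5

6/5


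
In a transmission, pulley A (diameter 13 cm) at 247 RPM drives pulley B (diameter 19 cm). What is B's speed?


Given: D1 = 13 cm, w1 = 247 RPM, D2 = 19 cm
Using D1*w1 = D2*w2
w2 = D1*w1 / D2
w2 = 13*247 / 19
w2 = 3211 / 19
w2 = 169 RPM

169 RPM


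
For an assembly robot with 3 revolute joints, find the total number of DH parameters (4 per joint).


Given: 3 joints, 4 DH parameters per joint (d, theta, a, alpha)
Total DH parameters = number_of_joints * 4
Total = 3 * 4
Total = 12

12


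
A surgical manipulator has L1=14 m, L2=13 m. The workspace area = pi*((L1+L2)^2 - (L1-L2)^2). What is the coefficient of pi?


Given: L1 = 14, L2 = 13
(L1+L2)^2 = (27)^2 = 729
(L1-L2)^2 = (1)^2 = 1
Difference = 729 - 1 = 728
This equals 4*L1*L2 = 4*14*13 = 728
Workspace area = 728*pi

728


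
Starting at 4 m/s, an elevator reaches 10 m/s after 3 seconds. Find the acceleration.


Given: initial velocity v0 = 4 m/s, final velocity v = 10 m/s, time t = 3 s
Using a = (v - v0) / t
a = (10 - 4) / 3
a = 6 / 3
a = 2 m/s^2

2 m/s^2


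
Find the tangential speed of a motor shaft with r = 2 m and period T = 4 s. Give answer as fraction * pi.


Given: radius r = 2 m, period T = 4 s
Using v = 2*pi*r / T
v = 2*pi*2 / 4
v = 4*pi / 4
v = 1*pi m/s

1*pi m/s


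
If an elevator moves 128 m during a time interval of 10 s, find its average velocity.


Given: distance d = 128 m, time t = 10 s
Using v = d / t
v = 128 / 10
v = 64/5 m/s

64/5 m/s


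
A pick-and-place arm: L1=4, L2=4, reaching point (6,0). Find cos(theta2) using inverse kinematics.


Given: L1 = 4, L2 = 4, target (x, y) = (6, 0)
Using cos(theta2) = (x^2 + y^2 - L1^2 - L2^2) / (2*L1*L2)
x^2 + y^2 = 6^2 + 0 = 36
L1^2 + L2^2 = 16 + 16 = 32
Numerator = 36 - 32 = 4
Denominator = 2*4*4 = 32
cos(theta2) = 4/32 = 1/8

1/8


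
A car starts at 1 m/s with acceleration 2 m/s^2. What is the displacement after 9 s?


Given: v0 = 1 m/s, a = 2 m/s^2, t = 9 s
Using s = v0*t + (1/2)*a*t^2
s = 1*9 + (1/2)*2*9^2
s = 9 + (1/2)*162
s = 9 + 81
s = 90

90 m


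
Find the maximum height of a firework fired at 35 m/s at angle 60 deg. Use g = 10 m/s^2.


Given: v0 = 35 m/s, theta = 60 deg, g = 10 m/s^2
sin^2(60) = 3/4
Using H = v0^2 * sin^2(theta) / (2*g)
H = 35^2 * 3/4 / (2*10)
H = 1225 * 3/4 / 20
H = 3675/4 / 20
H = 735/16 m

735/16 m


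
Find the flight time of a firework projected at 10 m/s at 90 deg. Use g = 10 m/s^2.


Given: v0 = 10 m/s, theta = 90 deg, g = 10 m/s^2
sin(90) = 1
Using T = 2*v0*sin(theta) / g
T = 2*10*1 / 10
T = 20 / 10
T = 2 s

2 s


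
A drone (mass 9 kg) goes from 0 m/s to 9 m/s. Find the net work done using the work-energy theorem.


Given: m = 9 kg, v0 = 0 m/s, v = 9 m/s
Using W = (1/2)*m*(v^2 - v0^2)
v^2 = 9^2 = 81
v0^2 = 0^2 = 0
v^2 - v0^2 = 81 - 0 = 81
W = (1/2)*9*81 = 729/2 J

729/2 J


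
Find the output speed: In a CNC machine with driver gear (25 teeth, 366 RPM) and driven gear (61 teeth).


Given: N1 = 25 teeth, w1 = 366 RPM, N2 = 61 teeth
Using N1*w1 = N2*w2
w2 = N1*w1 / N2
w2 = 25*366 / 61
w2 = 9150 / 61
w2 = 150 RPM

150 RPM


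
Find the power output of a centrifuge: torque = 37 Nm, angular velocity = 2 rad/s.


Given: tau = 37 Nm, omega = 2 rad/s
Using P = tau * omega
P = 37 * 2
P = 74 W

74 W


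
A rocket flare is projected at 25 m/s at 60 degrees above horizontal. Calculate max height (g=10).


Given: v0 = 25 m/s, theta = 60 deg, g = 10 m/s^2
sin^2(60) = 3/4
Using H = v0^2 * sin^2(theta) / (2*g)
H = 25^2 * 3/4 / (2*10)
H = 625 * 3/4 / 20
H = 1875/4 / 20
H = 375/16 m

375/16 m


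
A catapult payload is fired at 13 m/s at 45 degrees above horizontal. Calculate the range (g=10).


Given: v0 = 13 m/s, theta = 45 deg, g = 10 m/s^2
sin(2*45) = sin(90) = 1
Using R = v0^2 * sin(2*theta) / g
R = 13^2 * 1 / 10
R = 169 / 10
R = 169/10 m

169/10 m


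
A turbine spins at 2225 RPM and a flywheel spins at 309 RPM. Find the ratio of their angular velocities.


Given: RPM_A = 2225, RPM_B = 309
omega = 2*pi*RPM/60, so omega_A/omega_B = RPM_A / RPM_B
omega_A/omega_B = 2225 / 309
omega_A/omega_B = 2225/309

2225/309


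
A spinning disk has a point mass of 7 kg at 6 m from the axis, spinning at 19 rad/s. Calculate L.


Given: m = 7 kg, r = 6 m, omega = 19 rad/s
For a point mass: I = m*r^2
I = 7*6^2 = 7*36 = 252
L = I*omega = 252*19
L = 4788 kg*m^2/s

4788 kg*m^2/s


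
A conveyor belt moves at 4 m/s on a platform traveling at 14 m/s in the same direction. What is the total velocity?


Given: object velocity = 4 m/s, platform velocity = 14 m/s (same direction)
Using classical velocity addition: v_total = v_object + v_platform
v_total = 4 + 14
v_total = 18 m/s

18 m/s


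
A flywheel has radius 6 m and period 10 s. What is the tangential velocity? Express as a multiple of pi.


Given: radius r = 6 m, period T = 10 s
Using v = 2*pi*r / T
v = 2*pi*6 / 10
v = 12*pi / 10
v = 6/5*pi m/s

6/5*pi m/s


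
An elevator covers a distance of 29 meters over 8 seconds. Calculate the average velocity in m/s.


Given: distance d = 29 m, time t = 8 s
Using v = d / t
v = 29 / 8
v = 29/8 m/s

29/8 m/s


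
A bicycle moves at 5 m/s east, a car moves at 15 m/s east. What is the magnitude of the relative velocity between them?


Given: v_A = 5 m/s east, v_B = 15 m/s east
Both move in the same direction; relative speed = |v_A - v_B|
|5 - 15| = |-10|
= 10 m/s

10 m/s


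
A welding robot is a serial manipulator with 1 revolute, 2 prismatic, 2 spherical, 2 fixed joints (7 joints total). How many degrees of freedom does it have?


Given: serial robot with 1 revolute, 2 prismatic, 2 spherical, 2 fixed joints
DOF contribution per joint type: revolute=1, prismatic=1, spherical=3, fixed=0
DOF = 1*1 + 2*1 + 2*3 + 2*0
DOF = 9

9


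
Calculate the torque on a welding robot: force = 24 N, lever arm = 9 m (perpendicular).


Given: F = 24 N, r = 9 m, angle = 90 deg (perpendicular)
Using tau = F * r * sin(90)
sin(90) = 1
tau = 24 * 9 * 1
tau = 216 Nm

216 Nm


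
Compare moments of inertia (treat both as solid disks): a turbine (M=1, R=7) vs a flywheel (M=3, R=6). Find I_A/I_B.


Given: M1=1 kg, R1=7 m, M2=3 kg, R2=6 m
For a disk: I = (1/2)*M*R^2, so I_A/I_B = (M1*R1^2)/(M2*R2^2)
M1*R1^2 = 1*49 = 49
M2*R2^2 = 3*36 = 108
I_A/I_B = 49/108 = 49/108

49/108


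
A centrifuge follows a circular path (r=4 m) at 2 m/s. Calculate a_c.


Given: v = 2 m/s, r = 4 m
Using a_c = v^2 / r
a_c = 2^2 / 4
a_c = 4 / 4
a_c = 1 m/s^2

1 m/s^2


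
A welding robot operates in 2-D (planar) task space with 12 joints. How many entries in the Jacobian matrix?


Given: task space dimension = 2, joints = 12
Jacobian is a 2 x 12 matrix
Total entries = rows * columns
Total = 2 * 12
Total = 24

24


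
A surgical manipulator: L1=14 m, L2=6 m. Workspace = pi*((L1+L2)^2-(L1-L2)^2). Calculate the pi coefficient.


Given: L1 = 14, L2 = 6
(L1+L2)^2 = (20)^2 = 400
(L1-L2)^2 = (8)^2 = 64
Difference = 400 - 64 = 336
This equals 4*L1*L2 = 4*14*6 = 336
Workspace area = 336*pi

336


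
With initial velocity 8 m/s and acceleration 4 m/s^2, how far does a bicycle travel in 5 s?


Given: v0 = 8 m/s, a = 4 m/s^2, t = 5 s
Using s = v0*t + (1/2)*a*t^2
s = 8*5 + (1/2)*4*5^2
s = 40 + (1/2)*100
s = 40 + 50
s = 90

90 m


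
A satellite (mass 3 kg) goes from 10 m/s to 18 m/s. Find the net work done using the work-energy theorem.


Given: m = 3 kg, v0 = 10 m/s, v = 18 m/s
Using W = (1/2)*m*(v^2 - v0^2)
v^2 = 18^2 = 324
v0^2 = 10^2 = 100
v^2 - v0^2 = 324 - 100 = 224
W = (1/2)*3*224 = 336 J

336 J


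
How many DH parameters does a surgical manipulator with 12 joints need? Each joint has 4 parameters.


Given: 12 joints, 4 DH parameters per joint (d, theta, a, alpha)
Total DH parameters = number_of_joints * 4
Total = 12 * 4
Total = 48

48


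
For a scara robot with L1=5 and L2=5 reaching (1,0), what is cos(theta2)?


Given: L1 = 5, L2 = 5, target (x, y) = (1, 0)
Using cos(theta2) = (x^2 + y^2 - L1^2 - L2^2) / (2*L1*L2)
x^2 + y^2 = 1^2 + 0 = 1
L1^2 + L2^2 = 25 + 25 = 50
Numerator = 1 - 50 = -49
Denominator = 2*5*5 = 50
cos(theta2) = -49/50 = -49/50

-49/50


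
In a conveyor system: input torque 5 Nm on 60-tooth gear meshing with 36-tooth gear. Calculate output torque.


Given: N1 = 60, N2 = 36, T1 = 5 Nm
Using T2/T1 = N2/N1
T2 = T1 * N2 / N1
T2 = 5 * 36 / 60
T2 = 180 / 60
T2 = 3 Nm

3 Nm


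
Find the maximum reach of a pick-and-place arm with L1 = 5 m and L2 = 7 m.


Given: L1 = 5 m, L2 = 7 m
For a 2-link planar arm, max reach = L1 + L2 (fully extended)
Max reach = 5 + 7
Max reach = 12 m

12 m


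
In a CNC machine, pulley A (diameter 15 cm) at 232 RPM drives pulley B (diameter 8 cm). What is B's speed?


Given: D1 = 15 cm, w1 = 232 RPM, D2 = 8 cm
Using D1*w1 = D2*w2
w2 = D1*w1 / D2
w2 = 15*232 / 8
w2 = 3480 / 8
w2 = 435 RPM

435 RPM


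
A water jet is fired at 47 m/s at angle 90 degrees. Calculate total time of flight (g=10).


Given: v0 = 47 m/s, theta = 90 deg, g = 10 m/s^2
sin(90) = 1
Using T = 2*v0*sin(theta) / g
T = 2*47*1 / 10
T = 94 / 10
T = 47/5 s

47/5 s


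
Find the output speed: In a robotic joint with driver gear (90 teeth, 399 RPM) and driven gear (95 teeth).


Given: N1 = 90 teeth, w1 = 399 RPM, N2 = 95 teeth
Using N1*w1 = N2*w2
w2 = N1*w1 / N2
w2 = 90*399 / 95
w2 = 35910 / 95
w2 = 378 RPM

378 RPM


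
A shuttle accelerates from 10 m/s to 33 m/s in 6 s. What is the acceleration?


Given: initial velocity v0 = 10 m/s, final velocity v = 33 m/s, time t = 6 s
Using a = (v - v0) / t
a = (33 - 10) / 6
a = 23 / 6
a = 23/6 m/s^2

23/6 m/s^2


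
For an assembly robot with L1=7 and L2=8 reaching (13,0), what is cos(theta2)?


Given: L1 = 7, L2 = 8, target (x, y) = (13, 0)
Using cos(theta2) = (x^2 + y^2 - L1^2 - L2^2) / (2*L1*L2)
x^2 + y^2 = 13^2 + 0 = 169
L1^2 + L2^2 = 49 + 64 = 113
Numerator = 169 - 113 = 56
Denominator = 2*7*8 = 112
cos(theta2) = 56/112 = 1/2

1/2


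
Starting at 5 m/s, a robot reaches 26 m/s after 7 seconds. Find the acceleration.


Given: initial velocity v0 = 5 m/s, final velocity v = 26 m/s, time t = 7 s
Using a = (v - v0) / t
a = (26 - 5) / 7
a = 21 / 7
a = 3 m/s^2

3 m/s^2


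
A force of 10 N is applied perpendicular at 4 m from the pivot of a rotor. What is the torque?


Given: F = 10 N, r = 4 m, angle = 90 deg (perpendicular)
Using tau = F * r * sin(90)
sin(90) = 1
tau = 10 * 4 * 1
tau = 40 Nm

40 Nm


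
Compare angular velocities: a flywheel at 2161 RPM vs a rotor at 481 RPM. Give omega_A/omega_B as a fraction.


Given: RPM_A = 2161, RPM_B = 481
omega = 2*pi*RPM/60, so omega_A/omega_B = RPM_A / RPM_B
omega_A/omega_B = 2161 / 481
omega_A/omega_B = 2161/481

2161/481


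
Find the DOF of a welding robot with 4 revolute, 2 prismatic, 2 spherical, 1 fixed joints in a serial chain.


Given: serial robot with 4 revolute, 2 prismatic, 2 spherical, 1 fixed joints
DOF contribution per joint type: revolute=1, prismatic=1, spherical=3, fixed=0
DOF = 4*1 + 2*1 + 2*3 + 1*0
DOF = 12

12
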